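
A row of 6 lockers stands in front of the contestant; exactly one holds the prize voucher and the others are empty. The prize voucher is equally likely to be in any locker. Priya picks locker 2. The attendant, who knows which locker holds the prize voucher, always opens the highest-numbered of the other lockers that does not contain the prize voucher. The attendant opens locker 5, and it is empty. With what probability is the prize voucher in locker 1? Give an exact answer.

Condition on the true location of the prize voucher.
If it is in any of lockers 1, 2, 3, and 4 (prior 1/6 each): the attendant would have opened locker 6 instead, probability 0; weight (1/6)·0 = 0 each.
If it is in locker 5 (prior 1/6): the attendant opened locker 5, so this case is ruled out; weight (1/6)·0 = 0.
If it is in locker 6 (prior 1/6): locker 5 is the highest-numbered option available, probability 1; weight (1/6)·1 = 1/6.
The weights sum to 1/6.
So P(the prize voucher in locker 1 | the attendant opened locker 5) = 0 / (1/6) = 0.

0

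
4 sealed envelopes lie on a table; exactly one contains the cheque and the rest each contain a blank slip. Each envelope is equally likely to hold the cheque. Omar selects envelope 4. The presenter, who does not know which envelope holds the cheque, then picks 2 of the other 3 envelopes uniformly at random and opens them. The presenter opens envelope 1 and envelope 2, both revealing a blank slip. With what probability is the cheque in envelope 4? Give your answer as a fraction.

Because the presenter chose which envelopes to open without knowing where the cheque is, the choice is independent of the prize location. Learning that none of the 2 opened envelopes holds the cheque simply rules out those 2 locations and leaves the remaining 2 envelopes still equally likely by symmetry.
So P(the cheque in envelope 4) = 1/2.

1/2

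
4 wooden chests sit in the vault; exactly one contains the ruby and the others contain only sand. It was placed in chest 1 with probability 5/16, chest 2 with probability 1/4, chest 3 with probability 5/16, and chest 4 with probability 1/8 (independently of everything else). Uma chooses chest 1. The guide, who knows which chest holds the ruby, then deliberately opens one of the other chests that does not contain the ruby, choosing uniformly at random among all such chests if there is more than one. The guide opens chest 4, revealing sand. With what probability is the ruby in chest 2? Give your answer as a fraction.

Condition on the true location of the ruby.
If it is in chest 1 (prior 5/16): the guide has 3 equally likely choices, so probability 1/3; weight (5/16)·(1/3) = 5/48.
If it is in chest 2 (prior 1/4): the guide has 2 equally likely choices, so probability 1/2; weight (1/4)·(1/2) = 1/8.
If it is in chest 3 (prior 5/16): the guide has 2 equally likely choices, so probability 1/2; weight (5/16)·(1/2) = 5/32.
If it is in chest 4 (prior 1/8): the guide opened chest 4, so this case is ruled out; weight (1/8)·0 = 0.
The weights sum to 37/96.
So P(the ruby in chest 2 | the guide opened chest 4) = (1/8) / (37/96) = 12/37.

12/37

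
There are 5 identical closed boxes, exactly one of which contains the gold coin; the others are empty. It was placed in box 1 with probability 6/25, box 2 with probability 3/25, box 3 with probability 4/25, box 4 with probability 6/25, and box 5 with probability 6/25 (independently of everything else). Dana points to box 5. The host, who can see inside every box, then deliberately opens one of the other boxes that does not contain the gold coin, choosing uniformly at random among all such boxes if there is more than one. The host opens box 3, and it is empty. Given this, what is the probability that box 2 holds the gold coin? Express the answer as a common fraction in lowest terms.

2/13

Consider each possible location of the gold coin in turn.
If it is in either of boxes 1 and 4 (prior 6/25 each): the host has 3 equally likely choices, so probability 1/3; weight (6/25)·(1/3) = 2/25 each.
If it is in box 2 (prior 3/25): the host has 3 equally likely choices, so probability 1/3; weight (3/25)·(1/3) = 1/25.
If it is in box 3 (prior 4/25): the host opened box 3, so this case is ruled out; weight (4/25)·0 = 0.
If it is in box 5 (prior 6/25): the host has 4 equally likely choices, so probability 1/4; weight (6/25)·(1/4) = 3/50.
The weights sum to 13/50.
So P(the gold coin in box 2 | the host opened box 3) = (1/25) / (13/50) = 2/13.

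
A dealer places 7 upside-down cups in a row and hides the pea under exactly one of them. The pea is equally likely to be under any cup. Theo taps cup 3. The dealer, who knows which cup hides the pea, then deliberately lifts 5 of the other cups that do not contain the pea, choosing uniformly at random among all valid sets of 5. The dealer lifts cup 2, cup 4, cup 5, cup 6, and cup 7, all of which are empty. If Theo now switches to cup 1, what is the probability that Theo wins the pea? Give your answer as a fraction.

6/7

Condition on the true location of the pea.
If it is under cup 1 (prior 1/7): the dealer has no choice, probability 1; weight (1/7)·1 = 1/7.
If it is under any of cups 2, 4, 5, 6, and 7 (prior 1/7 each): that cup was opened and seen not to hold the prize — ruled out; weight (1/7)·0 = 0 each.
If it is under cup 3 (prior 1/7): the dealer has 6 equally likely choices, so probability 1/6; weight (1/7)·(1/6) = 1/42.
The weights sum to 1/6.
So P(the pea under cup 1 | the dealer opened cup 2, cup 4, cup 5, cup 6, and cup 7) = (1/7) / (1/6) = 6/7.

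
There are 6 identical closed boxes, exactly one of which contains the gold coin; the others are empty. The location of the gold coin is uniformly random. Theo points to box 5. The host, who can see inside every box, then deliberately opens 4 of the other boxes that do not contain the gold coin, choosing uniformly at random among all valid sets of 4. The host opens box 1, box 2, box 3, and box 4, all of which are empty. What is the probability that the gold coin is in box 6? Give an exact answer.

Condition on the true location of the gold coin.
If it is in any of boxes 1, 2, 3, and 4 (prior 1/6 each): that box was opened and seen not to hold the prize — ruled out; weight (1/6)·0 = 0 each.
If it is in box 5 (prior 1/6): the host has 5 equally likely choices, so probability 1/5; weight (1/6)·(1/5) = 1/30.
If it is in box 6 (prior 1/6): the host has no choice, probability 1; weight (1/6)·1 = 1/6.
The weights sum to 1/5.
So P(the gold coin in box 6 | the host opened box 1, box 2, box 3, and box 4) = (1/6) / (1/5) = 5/6.

5/6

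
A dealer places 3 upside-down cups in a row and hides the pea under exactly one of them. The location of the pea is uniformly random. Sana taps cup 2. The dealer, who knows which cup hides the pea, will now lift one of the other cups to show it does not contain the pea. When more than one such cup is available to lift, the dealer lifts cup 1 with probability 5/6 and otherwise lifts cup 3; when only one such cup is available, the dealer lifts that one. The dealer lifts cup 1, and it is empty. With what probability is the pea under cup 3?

Consider each possible location of the pea in turn.
If it is under cup 1 (prior 1/3): the dealer opened cup 1, so this case is ruled out; weight (1/3)·0 = 0.
If it is under cup 2 (prior 1/3): cup 1 is available, opened with probability 5/6; weight (1/3)·(5/6) = 5/18.
If it is under cup 3 (prior 1/3): only cup 1 is available, probability 1; weight (1/3)·1 = 1/3.
The weights sum to 11/18.
So P(the pea under cup 3 | the dealer opened cup 1) = (1/3) / (11/18) = 6/11.

6/11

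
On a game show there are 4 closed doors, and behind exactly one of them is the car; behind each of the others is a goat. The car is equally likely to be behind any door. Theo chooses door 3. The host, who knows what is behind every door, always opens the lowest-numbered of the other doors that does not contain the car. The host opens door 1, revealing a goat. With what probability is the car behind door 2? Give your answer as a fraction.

Apply Bayes' rule, conditioning on where the car actually is.
If it is behind door 1 (prior 1/4): the host opened door 1, so this case is ruled out; weight (1/4)·0 = 0.
If it is behind any of doors 2, 3, and 4 (prior 1/4 each): door 1 is the lowest-numbered option available, probability 1; weight (1/4)·1 = 1/4 each.
The weights sum to 3/4.
So P(the car behind door 2 | the host opened door 1) = (1/4) / (3/4) = 1/3.

1/3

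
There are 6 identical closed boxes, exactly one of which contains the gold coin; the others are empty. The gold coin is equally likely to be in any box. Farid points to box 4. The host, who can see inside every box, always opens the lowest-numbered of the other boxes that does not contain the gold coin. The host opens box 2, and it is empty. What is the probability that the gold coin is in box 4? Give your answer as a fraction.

0

Apply Bayes' rule, conditioning on where the gold coin actually is.
If it is in box 1 (prior 1/6): box 2 is the lowest-numbered option available, probability 1; weight (1/6)·1 = 1/6.
If it is in box 2 (prior 1/6): the host opened box 2, so this case is ruled out; weight (1/6)·0 = 0.
If it is in any of boxes 3, 4, 5, and 6 (prior 1/6 each): the host would have opened box 1 instead, probability 0; weight (1/6)·0 = 0 each.
The weights sum to 1/6.
So P(the gold coin in box 4 | the host opened box 2) = 0 / (1/6) = 0.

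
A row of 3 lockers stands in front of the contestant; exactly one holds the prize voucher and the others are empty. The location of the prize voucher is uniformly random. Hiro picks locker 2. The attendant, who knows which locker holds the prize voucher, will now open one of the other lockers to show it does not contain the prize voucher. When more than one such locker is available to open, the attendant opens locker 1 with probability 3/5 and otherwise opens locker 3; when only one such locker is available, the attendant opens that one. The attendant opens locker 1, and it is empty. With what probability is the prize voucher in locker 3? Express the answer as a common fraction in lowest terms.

Condition on the true location of the prize voucher.
If it is in locker 1 (prior 1/3): the attendant opened locker 1, so this case is ruled out; weight (1/3)·0 = 0.
If it is in locker 2 (prior 1/3): locker 1 is available, opened with probability 3/5; weight (1/3)·(3/5) = 1/5.
If it is in locker 3 (prior 1/3): only locker 1 is available, probability 1; weight (1/3)·1 = 1/3.
The weights sum to 8/15.
So P(the prize voucher in locker 3 | the attendant opened locker 1) = (1/3) / (8/15) = 5/8.

5/8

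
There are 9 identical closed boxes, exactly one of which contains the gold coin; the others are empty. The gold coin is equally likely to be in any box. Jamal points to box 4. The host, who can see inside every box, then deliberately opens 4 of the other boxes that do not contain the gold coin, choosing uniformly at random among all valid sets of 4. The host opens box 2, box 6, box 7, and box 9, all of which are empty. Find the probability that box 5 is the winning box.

2/9

Condition on the true location of the gold coin.
If it is in any of boxes 1, 3, 5, and 8 (prior 1/9 each): the host has 35 equally likely choices, so probability 1/35; weight (1/9)·(1/35) = 1/315 each.
If it is in any of boxes 2, 6, 7, and 9 (prior 1/9 each): that box was opened and seen not to hold the prize — ruled out; weight (1/9)·0 = 0 each.
If it is in box 4 (prior 1/9): the host has 70 equally likely choices, so probability 1/70; weight (1/9)·(1/70) = 1/630.
The weights sum to 1/70.
So P(the gold coin in box 5 | the host opened box 2, box 6, box 7, and box 9) = (1/315) / (1/70) = 2/9.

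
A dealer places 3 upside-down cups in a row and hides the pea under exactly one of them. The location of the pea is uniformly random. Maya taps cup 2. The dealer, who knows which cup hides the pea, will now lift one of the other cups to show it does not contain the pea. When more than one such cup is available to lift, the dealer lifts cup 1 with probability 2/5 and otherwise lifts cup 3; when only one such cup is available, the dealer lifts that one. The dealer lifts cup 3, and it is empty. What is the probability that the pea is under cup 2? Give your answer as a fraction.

Consider each possible location of the pea in turn.
If it is under cup 1 (prior 1/3): only cup 3 is available, probability 1; weight (1/3)·1 = 1/3.
If it is under cup 2 (prior 1/3): cup 1 is available but not opened, probability 3/5; weight (1/3)·(3/5) = 1/5.
If it is under cup 3 (prior 1/3): the dealer opened cup 3, so this case is ruled out; weight (1/3)·0 = 0.
The weights sum to 8/15.
So P(the pea under cup 2 | the dealer opened cup 3) = (1/5) / (8/15) = 3/8.

3/8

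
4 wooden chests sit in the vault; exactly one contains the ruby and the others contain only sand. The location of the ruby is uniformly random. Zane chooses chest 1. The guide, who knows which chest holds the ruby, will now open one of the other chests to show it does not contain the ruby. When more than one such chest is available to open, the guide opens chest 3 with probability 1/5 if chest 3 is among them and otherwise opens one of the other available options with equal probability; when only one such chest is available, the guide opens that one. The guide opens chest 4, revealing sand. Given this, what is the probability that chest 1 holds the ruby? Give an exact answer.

4/17

Condition on the true location of the ruby.
If it is in chest 1 (prior 1/4): chest 3 is available but not opened; chest 4 gets probability (1 − 1/5)/2 = 2/5; weight (1/4)·(2/5) = 1/10.
If it is in chest 2 (prior 1/4): chest 3 is available but not opened, probability 4/5; weight (1/4)·(4/5) = 1/5.
If it is in chest 3 (prior 1/4): chest 3 holds the prize so is unavailable; the guide chooses uniformly among the 2 others, probability 1/2; weight (1/4)·(1/2) = 1/8.
If it is in chest 4 (prior 1/4): the guide opened chest 4, so this case is ruled out; weight (1/4)·0 = 0.
The weights sum to 17/40.
So P(the ruby in chest 1 | the guide opened chest 4) = (1/10) / (17/40) = 4/17.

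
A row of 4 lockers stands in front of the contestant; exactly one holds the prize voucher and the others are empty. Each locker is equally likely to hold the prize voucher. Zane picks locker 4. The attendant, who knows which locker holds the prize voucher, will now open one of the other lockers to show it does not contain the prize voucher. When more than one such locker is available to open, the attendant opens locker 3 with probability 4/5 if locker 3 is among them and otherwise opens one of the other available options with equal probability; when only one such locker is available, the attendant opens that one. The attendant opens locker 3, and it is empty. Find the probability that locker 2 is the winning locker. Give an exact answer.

Consider each possible location of the prize voucher in turn.
If it is in any of lockers 1, 2, and 4 (prior 1/4 each): locker 3 is available, opened with probability 4/5; weight (1/4)·(4/5) = 1/5 each.
If it is in locker 3 (prior 1/4): the attendant opened locker 3, so this case is ruled out; weight (1/4)·0 = 0.
The weights sum to 3/5.
So P(the prize voucher in locker 2 | the attendant opened locker 3) = (1/5) / (3/5) = 1/3.

1/3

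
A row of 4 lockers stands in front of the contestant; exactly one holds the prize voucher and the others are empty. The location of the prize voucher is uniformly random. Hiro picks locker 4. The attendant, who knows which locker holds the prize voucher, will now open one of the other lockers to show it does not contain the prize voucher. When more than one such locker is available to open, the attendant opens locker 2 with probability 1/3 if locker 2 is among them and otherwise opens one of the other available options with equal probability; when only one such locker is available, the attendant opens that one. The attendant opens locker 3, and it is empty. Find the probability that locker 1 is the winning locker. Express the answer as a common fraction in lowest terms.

Condition on the true location of the prize voucher.
If it is in locker 1 (prior 1/4): locker 2 is available but not opened, probability 2/3; weight (1/4)·(2/3) = 1/6.
If it is in locker 2 (prior 1/4): locker 2 holds the prize so is unavailable; the attendant chooses uniformly among the 2 others, probability 1/2; weight (1/4)·(1/2) = 1/8.
If it is in locker 3 (prior 1/4): the attendant opened locker 3, so this case is ruled out; weight (1/4)·0 = 0.
If it is in locker 4 (prior 1/4): locker 2 is available but not opened; locker 3 gets probability (1 − 1/3)/2 = 1/3; weight (1/4)·(1/3) = 1/12.
The weights sum to 3/8.
So P(the prize voucher in locker 1 | the attendant opened locker 3) = (1/6) / (3/8) = 4/9.

4/9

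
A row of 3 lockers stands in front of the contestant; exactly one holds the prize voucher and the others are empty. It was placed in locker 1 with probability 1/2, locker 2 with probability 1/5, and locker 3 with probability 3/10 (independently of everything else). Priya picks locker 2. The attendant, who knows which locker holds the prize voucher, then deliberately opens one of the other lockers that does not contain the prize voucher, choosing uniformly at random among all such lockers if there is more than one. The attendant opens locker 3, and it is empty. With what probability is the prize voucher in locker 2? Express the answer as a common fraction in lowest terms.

Consider each possible location of the prize voucher in turn.
If it is in locker 1 (prior 1/2): the attendant has no choice, probability 1; weight (1/2)·1 = 1/2.
If it is in locker 2 (prior 1/5): the attendant has 2 equally likely choices, so probability 1/2; weight (1/5)·(1/2) = 1/10.
If it is in locker 3 (prior 3/10): the attendant opened locker 3, so this case is ruled out; weight (3/10)·0 = 0.
The weights sum to 3/5.
So P(the prize voucher in locker 2 | the attendant opened locker 3) = (1/10) / (3/5) = 1/6.

1/6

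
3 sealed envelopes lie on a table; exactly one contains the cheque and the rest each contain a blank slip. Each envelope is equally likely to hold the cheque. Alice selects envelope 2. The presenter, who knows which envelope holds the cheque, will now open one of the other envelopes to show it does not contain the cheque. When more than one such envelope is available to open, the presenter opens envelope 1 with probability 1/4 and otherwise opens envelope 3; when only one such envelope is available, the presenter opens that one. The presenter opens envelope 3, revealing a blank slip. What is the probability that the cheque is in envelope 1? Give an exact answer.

Consider each possible location of the cheque in turn.
If it is in envelope 1 (prior 1/3): only envelope 3 is available, probability 1; weight (1/3)·1 = 1/3.
If it is in envelope 2 (prior 1/3): envelope 1 is available but not opened, probability 3/4; weight (1/3)·(3/4) = 1/4.
If it is in envelope 3 (prior 1/3): the presenter opened envelope 3, so this case is ruled out; weight (1/3)·0 = 0.
The weights sum to 7/12.
So P(the cheque in envelope 1 | the presenter opened envelope 3) = (1/3) / (7/12) = 4/7.

4/7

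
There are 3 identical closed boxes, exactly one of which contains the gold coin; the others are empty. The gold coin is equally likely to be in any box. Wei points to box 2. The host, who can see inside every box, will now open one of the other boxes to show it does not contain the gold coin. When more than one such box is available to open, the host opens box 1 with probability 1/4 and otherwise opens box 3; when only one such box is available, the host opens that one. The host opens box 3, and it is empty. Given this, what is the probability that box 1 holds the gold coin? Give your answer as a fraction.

Condition on the true location of the gold coin.
If it is in box 1 (prior 1/3): only box 3 is available, probability 1; weight (1/3)·1 = 1/3.
If it is in box 2 (prior 1/3): box 1 is available but not opened, probability 3/4; weight (1/3)·(3/4) = 1/4.
If it is in box 3 (prior 1/3): the host opened box 3, so this case is ruled out; weight (1/3)·0 = 0.
The weights sum to 7/12.
So P(the gold coin in box 1 | the host opened box 3) = (1/3) / (7/12) = 4/7.

4/7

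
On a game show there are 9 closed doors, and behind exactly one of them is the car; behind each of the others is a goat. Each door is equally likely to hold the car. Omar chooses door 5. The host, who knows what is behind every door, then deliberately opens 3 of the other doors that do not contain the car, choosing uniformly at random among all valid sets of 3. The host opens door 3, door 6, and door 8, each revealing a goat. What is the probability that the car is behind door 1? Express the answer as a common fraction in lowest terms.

8/45

Condition on the true location of the car.
If it is behind any of doors 1, 2, 4, 7, and 9 (prior 1/9 each): the host has 35 equally likely choices, so probability 1/35; weight (1/9)·(1/35) = 1/315 each.
If it is behind any of doors 3, 6, and 8 (prior 1/9 each): that door was opened and seen not to hold the prize — ruled out; weight (1/9)·0 = 0 each.
If it is behind door 5 (prior 1/9): the host has 56 equally likely choices, so probability 1/56; weight (1/9)·(1/56) = 1/504.
The weights sum to 1/56.
So P(the car behind door 1 | the host opened door 3, door 6, and door 8) = (1/315) / (1/56) = 8/45.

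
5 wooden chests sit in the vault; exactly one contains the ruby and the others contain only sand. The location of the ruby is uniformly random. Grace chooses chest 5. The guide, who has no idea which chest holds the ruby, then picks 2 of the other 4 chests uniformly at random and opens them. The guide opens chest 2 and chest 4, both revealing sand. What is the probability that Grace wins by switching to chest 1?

1/3

Consider each possible location of the ruby in turn.
If it is in any of chests 1, 3, and 5 (prior 1/5 each): the guide picks exactly this set with probability 1/6 regardless, and none is the prize; weight (1/5)·(1/6) = 1/30 each.
If it is in either of chests 2 and 4 (prior 1/5 each): that chest was opened and seen not to hold the prize — ruled out; weight (1/5)·0 = 0 each.
The weights sum to 1/10.
So P(the ruby in chest 1 | the guide opened chest 2 and chest 4) = (1/30) / (1/10) = 1/3.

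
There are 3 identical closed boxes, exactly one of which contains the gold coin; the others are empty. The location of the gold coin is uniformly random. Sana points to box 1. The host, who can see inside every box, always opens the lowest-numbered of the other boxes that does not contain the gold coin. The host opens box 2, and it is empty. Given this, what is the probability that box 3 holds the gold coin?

Apply Bayes' rule, conditioning on where the gold coin actually is.
If it is in either of boxes 1 and 3 (prior 1/3 each): box 2 is the lowest-numbered option available, probability 1; weight (1/3)·1 = 1/3 each.
If it is in box 2 (prior 1/3): the host opened box 2, so this case is ruled out; weight (1/3)·0 = 0.
The weights sum to 2/3.
So P(the gold coin in box 3 | the host opened box 2) = (1/3) / (2/3) = 1/2.

1/2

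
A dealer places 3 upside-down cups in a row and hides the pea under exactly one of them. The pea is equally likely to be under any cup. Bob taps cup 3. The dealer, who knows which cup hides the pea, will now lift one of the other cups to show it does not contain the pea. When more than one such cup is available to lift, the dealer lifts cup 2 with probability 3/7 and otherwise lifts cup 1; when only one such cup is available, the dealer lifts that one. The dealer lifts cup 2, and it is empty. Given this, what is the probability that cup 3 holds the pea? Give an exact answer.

Apply Bayes' rule, conditioning on where the pea actually is.
If it is under cup 1 (prior 1/3): only cup 2 is available, probability 1; weight (1/3)·1 = 1/3.
If it is under cup 2 (prior 1/3): the dealer opened cup 2, so this case is ruled out; weight (1/3)·0 = 0.
If it is under cup 3 (prior 1/3): cup 2 is available, opened with probability 3/7; weight (1/3)·(3/7) = 1/7.
The weights sum to 10/21.
So P(the pea under cup 3 | the dealer opened cup 2) = (1/7) / (10/21) = 3/10.

3/10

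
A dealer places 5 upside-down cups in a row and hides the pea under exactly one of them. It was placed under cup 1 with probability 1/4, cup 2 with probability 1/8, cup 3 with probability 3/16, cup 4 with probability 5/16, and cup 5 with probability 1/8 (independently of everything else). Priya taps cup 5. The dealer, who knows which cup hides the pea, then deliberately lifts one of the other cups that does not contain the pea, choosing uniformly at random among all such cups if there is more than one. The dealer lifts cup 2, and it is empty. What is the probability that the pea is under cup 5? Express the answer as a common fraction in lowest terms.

1/9

Condition on the true location of the pea.
If it is under cup 1 (prior 1/4): the dealer has 3 equally likely choices, so probability 1/3; weight (1/4)·(1/3) = 1/12.
If it is under cup 2 (prior 1/8): the dealer opened cup 2, so this case is ruled out; weight (1/8)·0 = 0.
If it is under cup 3 (prior 3/16): the dealer has 3 equally likely choices, so probability 1/3; weight (3/16)·(1/3) = 1/16.
If it is under cup 4 (prior 5/16): the dealer has 3 equally likely choices, so probability 1/3; weight (5/16)·(1/3) = 5/48.
If it is under cup 5 (prior 1/8): the dealer has 4 equally likely choices, so probability 1/4; weight (1/8)·(1/4) = 1/32.
The weights sum to 9/32.
So P(the pea under cup 5 | the dealer opened cup 2) = (1/32) / (9/32) = 1/9.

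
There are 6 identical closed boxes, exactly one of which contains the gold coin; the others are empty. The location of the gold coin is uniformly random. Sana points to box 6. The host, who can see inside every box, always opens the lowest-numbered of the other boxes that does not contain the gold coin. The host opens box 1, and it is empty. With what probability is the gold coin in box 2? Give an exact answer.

Condition on the true location of the gold coin.
If it is in box 1 (prior 1/6): the host opened box 1, so this case is ruled out; weight (1/6)·0 = 0.
If it is in any of boxes 2, 3, 4, 5, and 6 (prior 1/6 each): box 1 is the lowest-numbered option available, probability 1; weight (1/6)·1 = 1/6 each.
The weights sum to 5/6.
So P(the gold coin in box 2 | the host opened box 1) = (1/6) / (5/6) = 1/5.

1/5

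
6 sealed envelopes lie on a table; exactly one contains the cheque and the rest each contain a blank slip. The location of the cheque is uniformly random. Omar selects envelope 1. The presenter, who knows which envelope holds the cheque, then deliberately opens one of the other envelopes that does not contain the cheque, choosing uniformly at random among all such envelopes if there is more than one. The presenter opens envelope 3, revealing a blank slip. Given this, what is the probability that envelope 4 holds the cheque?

Consider each possible location of the cheque in turn.
If it is in envelope 1 (prior 1/6): the presenter has 5 equally likely choices, so probability 1/5; weight (1/6)·(1/5) = 1/30.
If it is in any of envelopes 2, 4, 5, and 6 (prior 1/6 each): the presenter has 4 equally likely choices, so probability 1/4; weight (1/6)·(1/4) = 1/24 each.
If it is in envelope 3 (prior 1/6): the presenter opened envelope 3, so this case is ruled out; weight (1/6)·0 = 0.
The weights sum to 1/5.
So P(the cheque in envelope 4 | the presenter opened envelope 3) = (1/24) / (1/5) = 5/24.

5/24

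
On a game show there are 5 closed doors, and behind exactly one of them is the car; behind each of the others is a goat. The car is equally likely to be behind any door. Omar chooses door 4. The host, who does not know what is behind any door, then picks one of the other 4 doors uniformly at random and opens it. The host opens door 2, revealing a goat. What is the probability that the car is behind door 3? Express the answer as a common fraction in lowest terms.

Because the host chose which door to open without knowing where the car is, the choice is independent of the prize location. Learning that door 2 does not hold the car simply rules out that one location and leaves the remaining 4 doors still equally likely by symmetry.
So P(the car behind door 3) = 1/4.

1/4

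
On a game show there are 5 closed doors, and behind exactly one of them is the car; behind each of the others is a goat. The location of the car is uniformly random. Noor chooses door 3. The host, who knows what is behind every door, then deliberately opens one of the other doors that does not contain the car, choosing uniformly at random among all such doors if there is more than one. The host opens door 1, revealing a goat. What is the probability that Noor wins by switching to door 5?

Consider each possible location of the car in turn.
If it is behind door 1 (prior 1/5): the host opened door 1, so this case is ruled out; weight (1/5)·0 = 0.
If it is behind any of doors 2, 4, and 5 (prior 1/5 each): the host has 3 equally likely choices, so probability 1/3; weight (1/5)·(1/3) = 1/15 each.
If it is behind door 3 (prior 1/5): the host has 4 equally likely choices, so probability 1/4; weight (1/5)·(1/4) = 1/20.
The weights sum to 1/4.
So P(the car behind door 5 | the host opened door 1) = (1/15) / (1/4) = 4/15.

4/15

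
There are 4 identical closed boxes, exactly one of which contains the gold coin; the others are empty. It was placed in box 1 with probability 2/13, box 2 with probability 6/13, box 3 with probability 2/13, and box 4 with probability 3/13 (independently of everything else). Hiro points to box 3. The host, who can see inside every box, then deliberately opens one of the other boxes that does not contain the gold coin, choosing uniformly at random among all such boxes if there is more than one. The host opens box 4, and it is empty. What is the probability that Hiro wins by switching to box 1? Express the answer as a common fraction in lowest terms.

3/14

Consider each possible location of the gold coin in turn.
If it is in box 1 (prior 2/13): the host has 2 equally likely choices, so probability 1/2; weight (2/13)·(1/2) = 1/13.
If it is in box 2 (prior 6/13): the host has 2 equally likely choices, so probability 1/2; weight (6/13)·(1/2) = 3/13.
If it is in box 3 (prior 2/13): the host has 3 equally likely choices, so probability 1/3; weight (2/13)·(1/3) = 2/39.
If it is in box 4 (prior 3/13): the host opened box 4, so this case is ruled out; weight (3/13)·0 = 0.
The weights sum to 14/39.
So P(the gold coin in box 1 | the host opened box 4) = (1/13) / (14/39) = 3/14.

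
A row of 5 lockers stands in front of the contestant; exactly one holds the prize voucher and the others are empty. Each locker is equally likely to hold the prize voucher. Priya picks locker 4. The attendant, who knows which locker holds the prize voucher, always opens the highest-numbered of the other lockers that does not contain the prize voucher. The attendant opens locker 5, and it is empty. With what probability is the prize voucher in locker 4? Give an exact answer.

1/4

Apply Bayes' rule, conditioning on where the prize voucher actually is.
If it is in any of lockers 1, 2, 3, and 4 (prior 1/5 each): locker 5 is the highest-numbered option available, probability 1; weight (1/5)·1 = 1/5 each.
If it is in locker 5 (prior 1/5): the attendant opened locker 5, so this case is ruled out; weight (1/5)·0 = 0.
The weights sum to 4/5.
So P(the prize voucher in locker 4 | the attendant opened locker 5) = (1/5) / (4/5) = 1/4.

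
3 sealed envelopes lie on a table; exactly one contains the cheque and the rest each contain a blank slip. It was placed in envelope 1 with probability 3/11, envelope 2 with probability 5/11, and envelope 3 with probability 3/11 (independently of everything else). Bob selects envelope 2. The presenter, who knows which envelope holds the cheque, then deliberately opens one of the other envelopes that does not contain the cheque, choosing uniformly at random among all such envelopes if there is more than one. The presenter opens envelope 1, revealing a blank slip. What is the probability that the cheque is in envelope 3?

6/11

Consider each possible location of the cheque in turn.
If it is in envelope 1 (prior 3/11): the presenter opened envelope 1, so this case is ruled out; weight (3/11)·0 = 0.
If it is in envelope 2 (prior 5/11): the presenter has 2 equally likely choices, so probability 1/2; weight (5/11)·(1/2) = 5/22.
If it is in envelope 3 (prior 3/11): the presenter has no choice, probability 1; weight (3/11)·1 = 3/11.
The weights sum to 1/2.
So P(the cheque in envelope 3 | the presenter opened envelope 1) = (3/11) / (1/2) = 6/11.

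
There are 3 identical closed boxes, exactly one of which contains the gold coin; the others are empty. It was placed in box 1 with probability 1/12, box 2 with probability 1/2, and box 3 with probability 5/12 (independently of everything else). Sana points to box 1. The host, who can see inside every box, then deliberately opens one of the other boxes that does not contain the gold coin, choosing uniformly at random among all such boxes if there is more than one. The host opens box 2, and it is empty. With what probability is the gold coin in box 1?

Apply Bayes' rule, conditioning on where the gold coin actually is.
If it is in box 1 (prior 1/12): the host has 2 equally likely choices, so probability 1/2; weight (1/12)·(1/2) = 1/24.
If it is in box 2 (prior 1/2): the host opened box 2, so this case is ruled out; weight (1/2)·0 = 0.
If it is in box 3 (prior 5/12): the host has no choice, probability 1; weight (5/12)·1 = 5/12.
The weights sum to 11/24.
So P(the gold coin in box 1 | the host opened box 2) = (1/24) / (11/24) = 1/11.

1/11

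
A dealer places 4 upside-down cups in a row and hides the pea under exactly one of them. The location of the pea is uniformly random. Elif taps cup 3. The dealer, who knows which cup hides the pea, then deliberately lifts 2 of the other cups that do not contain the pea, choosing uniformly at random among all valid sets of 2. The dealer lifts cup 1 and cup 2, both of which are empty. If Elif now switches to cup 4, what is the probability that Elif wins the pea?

3/4

Condition on the true location of the pea.
If it is under either of cups 1 and 2 (prior 1/4 each): that cup was opened and seen not to hold the prize — ruled out; weight (1/4)·0 = 0 each.
If it is under cup 3 (prior 1/4): the dealer has 3 equally likely choices, so probability 1/3; weight (1/4)·(1/3) = 1/12.
If it is under cup 4 (prior 1/4): the dealer has no choice, probability 1; weight (1/4)·1 = 1/4.
The weights sum to 1/3.
So P(the pea under cup 4 | the dealer opened cup 1 and cup 2) = (1/4) / (1/3) = 3/4.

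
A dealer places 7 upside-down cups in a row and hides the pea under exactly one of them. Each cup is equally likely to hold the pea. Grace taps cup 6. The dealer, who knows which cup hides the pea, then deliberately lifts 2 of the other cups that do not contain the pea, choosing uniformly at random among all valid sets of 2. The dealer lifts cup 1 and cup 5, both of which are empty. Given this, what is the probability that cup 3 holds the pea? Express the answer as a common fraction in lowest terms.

3/14

Apply Bayes' rule, conditioning on where the pea actually is.
If it is under either of cups 1 and 5 (prior 1/7 each): that cup was opened and seen not to hold the prize — ruled out; weight (1/7)·0 = 0 each.
If it is under any of cups 2, 3, 4, and 7 (prior 1/7 each): the dealer has 10 equally likely choices, so probability 1/10; weight (1/7)·(1/10) = 1/70 each.
If it is under cup 6 (prior 1/7): the dealer has 15 equally likely choices, so probability 1/15; weight (1/7)·(1/15) = 1/105.
The weights sum to 1/15.
So P(the pea under cup 3 | the dealer opened cup 1 and cup 5) = (1/70) / (1/15) = 3/14.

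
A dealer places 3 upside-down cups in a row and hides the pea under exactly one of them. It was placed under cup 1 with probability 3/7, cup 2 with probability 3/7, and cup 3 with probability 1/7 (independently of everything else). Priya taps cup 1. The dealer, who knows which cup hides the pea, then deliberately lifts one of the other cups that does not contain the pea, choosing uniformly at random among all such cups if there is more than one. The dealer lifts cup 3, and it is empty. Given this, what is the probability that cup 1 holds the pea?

Apply Bayes' rule, conditioning on where the pea actually is.
If it is under cup 1 (prior 3/7): the dealer has 2 equally likely choices, so probability 1/2; weight (3/7)·(1/2) = 3/14.
If it is under cup 2 (prior 3/7): the dealer has no choice, probability 1; weight (3/7)·1 = 3/7.
If it is under cup 3 (prior 1/7): the dealer opened cup 3, so this case is ruled out; weight (1/7)·0 = 0.
The weights sum to 9/14.
So P(the pea under cup 1 | the dealer opened cup 3) = (3/14) / (9/14) = 1/3.

1/3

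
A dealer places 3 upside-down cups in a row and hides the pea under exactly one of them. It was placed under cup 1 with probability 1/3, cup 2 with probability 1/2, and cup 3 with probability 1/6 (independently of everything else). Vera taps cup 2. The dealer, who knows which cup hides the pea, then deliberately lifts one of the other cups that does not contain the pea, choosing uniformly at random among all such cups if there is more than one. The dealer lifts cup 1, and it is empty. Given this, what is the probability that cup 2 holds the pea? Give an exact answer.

3/5

Consider each possible location of the pea in turn.
If it is under cup 1 (prior 1/3): the dealer opened cup 1, so this case is ruled out; weight (1/3)·0 = 0.
If it is under cup 2 (prior 1/2): the dealer has 2 equally likely choices, so probability 1/2; weight (1/2)·(1/2) = 1/4.
If it is under cup 3 (prior 1/6): the dealer has no choice, probability 1; weight (1/6)·1 = 1/6.
The weights sum to 5/12.
So P(the pea under cup 2 | the dealer opened cup 1) = (1/4) / (5/12) = 3/5.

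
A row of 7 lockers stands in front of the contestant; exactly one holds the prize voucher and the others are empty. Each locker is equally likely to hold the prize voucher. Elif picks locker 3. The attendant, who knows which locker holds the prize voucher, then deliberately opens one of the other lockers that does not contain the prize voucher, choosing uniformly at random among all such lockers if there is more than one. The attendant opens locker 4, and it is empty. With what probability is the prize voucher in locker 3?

Condition on the true location of the prize voucher.
If it is in any of lockers 1, 2, 5, 6, and 7 (prior 1/7 each): the attendant has 5 equally likely choices, so probability 1/5; weight (1/7)·(1/5) = 1/35 each.
If it is in locker 3 (prior 1/7): the attendant has 6 equally likely choices, so probability 1/6; weight (1/7)·(1/6) = 1/42.
If it is in locker 4 (prior 1/7): the attendant opened locker 4, so this case is ruled out; weight (1/7)·0 = 0.
The weights sum to 1/6.
So P(the prize voucher in locker 3 | the attendant opened locker 4) = (1/42) / (1/6) = 1/7.

1/7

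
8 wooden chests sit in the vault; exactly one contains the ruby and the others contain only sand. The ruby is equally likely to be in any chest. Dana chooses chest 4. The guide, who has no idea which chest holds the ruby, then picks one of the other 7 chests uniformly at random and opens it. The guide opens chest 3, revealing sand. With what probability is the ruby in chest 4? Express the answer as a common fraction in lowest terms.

Consider each possible location of the ruby in turn.
If it is in any of chests 1, 2, 4, 5, 6, 7, and 8 (prior 1/8 each): the guide picks chest 3 with probability 1/7 regardless, and it is not the prize; weight (1/8)·(1/7) = 1/56 each.
If it is in chest 3 (prior 1/8): the guide opened chest 3, so this case is ruled out; weight (1/8)·0 = 0.
The weights sum to 1/8.
So P(the ruby in chest 4 | the guide opened chest 3) = (1/56) / (1/8) = 1/7.

1/7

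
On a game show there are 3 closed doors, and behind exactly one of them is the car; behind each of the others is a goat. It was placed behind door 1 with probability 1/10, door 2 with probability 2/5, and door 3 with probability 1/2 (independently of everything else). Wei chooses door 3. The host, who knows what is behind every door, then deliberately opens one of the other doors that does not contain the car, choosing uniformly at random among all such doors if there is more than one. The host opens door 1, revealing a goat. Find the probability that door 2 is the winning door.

8/13

Consider each possible location of the car in turn.
If it is behind door 1 (prior 1/10): the host opened door 1, so this case is ruled out; weight (1/10)·0 = 0.
If it is behind door 2 (prior 2/5): the host has no choice, probability 1; weight (2/5)·1 = 2/5.
If it is behind door 3 (prior 1/2): the host has 2 equally likely choices, so probability 1/2; weight (1/2)·(1/2) = 1/4.
The weights sum to 13/20.
So P(the car behind door 2 | the host opened door 1) = (2/5) / (13/20) = 8/13.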